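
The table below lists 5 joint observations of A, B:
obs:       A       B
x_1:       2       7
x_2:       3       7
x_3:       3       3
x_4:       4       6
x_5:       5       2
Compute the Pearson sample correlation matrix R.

Step 1 — column means:
  mean(A) = (2 + 3 + 3 + 4 + 5) / 5 = 17/5 = 3.4
  mean(B) = (7 + 7 + 3 + 6 + 2) / 5 = 25/5 = 5

Step 2 — sample variances and covariances s[i,j] = (1/(n-1)) · Σ_k (x_{k,i} - mean_i) · (x_{k,j} - mean_j), with n-1 = 4:
  s[A,A] = ((-1.4)·(-1.4) + (-0.4)·(-0.4) + (-0.4)·(-0.4) + (0.6)·(0.6) + (1.6)·(1.6)) / 4 = 5.2/4 = 1.3
  s[A,B] = ((-1.4)·(2) + (-0.4)·(2) + (-0.4)·(-2) + (0.6)·(1) + (1.6)·(-3)) / 4 = -7/4 = -1.75
  s[B,B] = ((2)·(2) + (2)·(2) + (-2)·(-2) + (1)·(1) + (-3)·(-3)) / 4 = 22/4 = 5.5
  Sample standard deviations s_i = √(s[i,i]):
  s(A) = √(1.3) = 1.1402
  s(B) = √(5.5) = 2.3452

Step 3 — r_{ij} = s_{ij} / (s_i · s_j):
  r[A,A] = 1 (diagonal).
  r[A,B] = -1.75 / (1.1402 · 2.3452) = -1.75 / 2.6739 = -0.6545
  r[B,B] = 1 (diagonal).

R is symmetric with unit diagonal. Assembling:

R = [[1, -0.6545],
 [-0.6545, 1]]


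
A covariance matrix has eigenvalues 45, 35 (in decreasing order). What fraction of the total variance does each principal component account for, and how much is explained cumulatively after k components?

Step 1 — total variance = trace(Sigma) = Σ λ_i = 45 + 35 = 80.

Step 2 — fraction explained by component i = λ_i / Σ λ:
  PC1: 45/80 = 0.5625
  PC2: 35/80 = 0.4375

Step 3 — cumulative fraction after k components = (λ_1 + ... + λ_k) / Σ λ:
  k = 1: 45/80 = 0.5625
  k = 2: (45 + 35)/80 = 80/80 = 1

Summary (fraction, with percent):

explained: PC1 0.5625 (56.25%), PC2 0.4375 (43.75%);  cumulative: 0.5625, 1


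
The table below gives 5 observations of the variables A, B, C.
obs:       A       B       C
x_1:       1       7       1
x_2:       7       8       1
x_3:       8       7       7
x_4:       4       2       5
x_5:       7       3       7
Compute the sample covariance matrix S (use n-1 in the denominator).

Step 1 — column means:
  mean(A) = (1 + 7 + 8 + 4 + 7) / 5 = 27/5 = 5.4
  mean(B) = (7 + 8 + 7 + 2 + 3) / 5 = 27/5 = 5.4
  mean(C) = (1 + 1 + 7 + 5 + 7) / 5 = 21/5 = 4.2

Step 2 — sample covariance S[i,j] = (1/(n-1)) · Σ_k (x_{k,i} - mean_i) · (x_{k,j} - mean_j), with n-1 = 4.
  S[A,A] = ((-4.4)·(-4.4) + (1.6)·(1.6) + (2.6)·(2.6) + (-1.4)·(-1.4) + (1.6)·(1.6)) / 4 = 33.2/4 = 8.3
  S[A,B] = ((-4.4)·(1.6) + (1.6)·(2.6) + (2.6)·(1.6) + (-1.4)·(-3.4) + (1.6)·(-2.4)) / 4 = 2.2/4 = 0.55
  S[A,C] = ((-4.4)·(-3.2) + (1.6)·(-3.2) + (2.6)·(2.8) + (-1.4)·(0.8) + (1.6)·(2.8)) / 4 = 19.6/4 = 4.9
  S[B,B] = ((1.6)·(1.6) + (2.6)·(2.6) + (1.6)·(1.6) + (-3.4)·(-3.4) + (-2.4)·(-2.4)) / 4 = 29.2/4 = 7.3
  S[B,C] = ((1.6)·(-3.2) + (2.6)·(-3.2) + (1.6)·(2.8) + (-3.4)·(0.8) + (-2.4)·(2.8)) / 4 = -18.4/4 = -4.6
  S[C,C] = ((-3.2)·(-3.2) + (-3.2)·(-3.2) + (2.8)·(2.8) + (0.8)·(0.8) + (2.8)·(2.8)) / 4 = 36.8/4 = 9.2

S is symmetric (S[j,i] = S[i,j]). Assembling:

S = [[8.3, 0.55, 4.9],
 [0.55, 7.3, -4.6],
 [4.9, -4.6, 9.2]]


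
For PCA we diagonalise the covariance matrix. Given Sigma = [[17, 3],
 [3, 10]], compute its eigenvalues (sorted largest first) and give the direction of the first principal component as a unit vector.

Step 1 — characteristic polynomial of 2×2 Sigma:
  det(Sigma - λI) = λ² - trace · λ + det = 0.
  trace = 17 + 10 = 27, det = 17·10 - (3)² = 161.
Step 2 — discriminant:
  Δ = trace² - 4·det = 729 - 644 = 85.
Step 3 — eigenvalues:
  λ = (trace ± √Δ)/2 = (27 ± 9.2195)/2,
  λ_1 = 18.1098,  λ_2 = 8.8902.

Step 4 — unit eigenvector for λ_1: solve (Sigma - λ_1 I)v = 0. First row:
  (17 - 18.1098)·v_x + (3)·v_y = 0, i.e. (-1.1098)·v_x + (3)·v_y = 0,
  so v ∝ (b, λ_1 - a) = (3, 1.1098) = u.
  ||u|| = √((3)² + (1.1098)²) = √(10.2316) ≈ 3.1987,
  v_1 = u/||u|| ≈ (0.9379, 0.3469) (||v_1|| = 1).

λ_1 = 18.1098,  λ_2 = 8.8902;  v_1 ≈ (0.9379, 0.3469)


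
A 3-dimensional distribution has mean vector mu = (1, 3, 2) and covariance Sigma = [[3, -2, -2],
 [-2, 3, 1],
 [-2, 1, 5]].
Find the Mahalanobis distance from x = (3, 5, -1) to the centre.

Step 1 — centre the observation: (x - mu) = (2, 2, -3).

Step 2 — invert Sigma (cofactor / det for 3×3, or solve directly):
  Sigma^{-1} = [[0.7778, 0.4444, 0.2222],
 [0.4444, 0.6111, 0.0556],
 [0.2222, 0.0556, 0.2778]].

Step 3 — form the quadratic (x - mu)^T · Sigma^{-1} · (x - mu):
  Sigma^{-1} · (x - mu) = (1.7778, 1.9444, -0.2778).
  (x - mu)^T · [Sigma^{-1} · (x - mu)] = (2)·(1.7778) + (2)·(1.9444) + (-3)·(-0.2778) = 8.2778.

Step 4 — take square root: d = √(8.2778) ≈ 2.8771.

d(x, mu) = √(8.2778) ≈ 2.8771


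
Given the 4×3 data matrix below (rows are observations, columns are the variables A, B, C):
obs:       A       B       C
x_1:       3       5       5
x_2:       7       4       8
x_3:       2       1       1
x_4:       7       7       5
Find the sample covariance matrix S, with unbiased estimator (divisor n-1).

Step 1 — column means:
  mean(A) = (3 + 7 + 2 + 7) / 4 = 19/4 = 4.75
  mean(B) = (5 + 4 + 1 + 7) / 4 = 17/4 = 4.25
  mean(C) = (5 + 8 + 1 + 5) / 4 = 19/4 = 4.75

Step 2 — sample covariance S[i,j] = (1/(n-1)) · Σ_k (x_{k,i} - mean_i) · (x_{k,j} - mean_j), with n-1 = 3.
  S[A,A] = ((-1.75)·(-1.75) + (2.25)·(2.25) + (-2.75)·(-2.75) + (2.25)·(2.25)) / 3 = 20.75/3 = 6.9167
  S[A,B] = ((-1.75)·(0.75) + (2.25)·(-0.25) + (-2.75)·(-3.25) + (2.25)·(2.75)) / 3 = 13.25/3 = 4.4167
  S[A,C] = ((-1.75)·(0.25) + (2.25)·(3.25) + (-2.75)·(-3.75) + (2.25)·(0.25)) / 3 = 17.75/3 = 5.9167
  S[B,B] = ((0.75)·(0.75) + (-0.25)·(-0.25) + (-3.25)·(-3.25) + (2.75)·(2.75)) / 3 = 18.75/3 = 6.25
  S[B,C] = ((0.75)·(0.25) + (-0.25)·(3.25) + (-3.25)·(-3.75) + (2.75)·(0.25)) / 3 = 12.25/3 = 4.0833
  S[C,C] = ((0.25)·(0.25) + (3.25)·(3.25) + (-3.75)·(-3.75) + (0.25)·(0.25)) / 3 = 24.75/3 = 8.25

S is symmetric (S[j,i] = S[i,j]). Assembling:

S = [[6.9167, 4.4167, 5.9167],
 [4.4167, 6.25, 4.0833],
 [5.9167, 4.0833, 8.25]]


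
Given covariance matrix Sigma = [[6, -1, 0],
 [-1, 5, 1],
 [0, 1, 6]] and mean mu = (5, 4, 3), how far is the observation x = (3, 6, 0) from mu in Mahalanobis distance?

Step 1 — centre the observation: (x - mu) = (-2, 2, -3).

Step 2 — invert Sigma (cofactor / det for 3×3, or solve directly):
  Sigma^{-1} = [[0.1726, 0.0357, -0.006],
 [0.0357, 0.2143, -0.0357],
 [-0.006, -0.0357, 0.1726]].

Step 3 — form the quadratic (x - mu)^T · Sigma^{-1} · (x - mu):
  Sigma^{-1} · (x - mu) = (-0.256, 0.4643, -0.5774).
  (x - mu)^T · [Sigma^{-1} · (x - mu)] = (-2)·(-0.256) + (2)·(0.4643) + (-3)·(-0.5774) = 3.1726.

Step 4 — take square root: d = √(3.1726) ≈ 1.7812.

d(x, mu) = √(3.1726) ≈ 1.7812


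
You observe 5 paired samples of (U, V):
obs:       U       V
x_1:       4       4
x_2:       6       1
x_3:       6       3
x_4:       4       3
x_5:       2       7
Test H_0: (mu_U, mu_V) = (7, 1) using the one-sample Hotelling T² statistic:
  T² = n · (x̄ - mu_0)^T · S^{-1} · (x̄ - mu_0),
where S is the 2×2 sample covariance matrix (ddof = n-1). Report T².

Step 1 — sample mean vector:
  mean(U) = (4 + 6 + 6 + 4 + 2) / 5 = 22/5 = 4.4
  mean(V) = (4 + 1 + 3 + 3 + 7) / 5 = 18/5 = 3.6
  x̄ = (4.4, 3.6),  deviation x̄ - mu_0 = (4.4, 3.6) - (7, 1) = (-2.6, 2.6).

Step 2 — sample covariance matrix, S[i,j] = (1/(n-1)) · Σ_k (x_{k,i} - mean_i) · (x_{k,j} - mean_j), divisor n-1 = 4:
  S[U,U] = ((-0.4)·(-0.4) + (1.6)·(1.6) + (1.6)·(1.6) + (-0.4)·(-0.4) + (-2.4)·(-2.4)) / 4 = 11.2/4 = 2.8
  S[U,V] = ((-0.4)·(0.4) + (1.6)·(-2.6) + (1.6)·(-0.6) + (-0.4)·(-0.6) + (-2.4)·(3.4)) / 4 = -13.2/4 = -3.3
  S[V,V] = ((0.4)·(0.4) + (-2.6)·(-2.6) + (-0.6)·(-0.6) + (-0.6)·(-0.6) + (3.4)·(3.4)) / 4 = 19.2/4 = 4.8
  S = [[2.8, -3.3],
 [-3.3, 4.8]].

Step 3 — invert S. det(S) = 2.8·4.8 - (-3.3)² = 2.55.
  S^{-1} = (1/det) · [[d, -b], [-b, a]] = [[1.8824, 1.2941],
 [1.2941, 1.098]].

Step 4 — quadratic form (x̄ - mu_0)^T · S^{-1} · (x̄ - mu_0):
  S^{-1} · (x̄ - mu_0) = (-1.5294, -0.5098),
  (x̄ - mu_0)^T · [...] = (-2.6)·(-1.5294) + (2.6)·(-0.5098) = 2.651.

Step 5 — scale by n: T² = 5 · 2.651 = 13.2549.

T² ≈ 13.2549


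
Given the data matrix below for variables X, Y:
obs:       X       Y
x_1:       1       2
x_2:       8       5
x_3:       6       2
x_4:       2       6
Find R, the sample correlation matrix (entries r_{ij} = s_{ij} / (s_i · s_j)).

Step 1 — column means:
  mean(X) = (1 + 8 + 6 + 2) / 4 = 17/4 = 4.25
  mean(Y) = (2 + 5 + 2 + 6) / 4 = 15/4 = 3.75

Step 2 — sample variances and covariances s[i,j] = (1/(n-1)) · Σ_k (x_{k,i} - mean_i) · (x_{k,j} - mean_j), with n-1 = 3:
  s[X,X] = ((-3.25)·(-3.25) + (3.75)·(3.75) + (1.75)·(1.75) + (-2.25)·(-2.25)) / 3 = 32.75/3 = 10.9167
  s[X,Y] = ((-3.25)·(-1.75) + (3.75)·(1.25) + (1.75)·(-1.75) + (-2.25)·(2.25)) / 3 = 2.25/3 = 0.75
  s[Y,Y] = ((-1.75)·(-1.75) + (1.25)·(1.25) + (-1.75)·(-1.75) + (2.25)·(2.25)) / 3 = 12.75/3 = 4.25
  Sample standard deviations s_i = √(s[i,i]):
  s(X) = √(10.9167) = 3.304
  s(Y) = √(4.25) = 2.0616

Step 3 — r_{ij} = s_{ij} / (s_i · s_j):
  r[X,X] = 1 (diagonal).
  r[X,Y] = 0.75 / (3.304 · 2.0616) = 0.75 / 6.8114 = 0.1101
  r[Y,Y] = 1 (diagonal).

R is symmetric with unit diagonal. Assembling:

R = [[1, 0.1101],
 [0.1101, 1]]


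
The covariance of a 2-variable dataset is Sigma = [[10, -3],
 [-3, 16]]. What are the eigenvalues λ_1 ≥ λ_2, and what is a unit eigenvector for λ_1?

Step 1 — characteristic polynomial of 2×2 Sigma:
  det(Sigma - λI) = λ² - trace · λ + det = 0.
  trace = 10 + 16 = 26, det = 10·16 - (-3)² = 151.
Step 2 — discriminant:
  Δ = trace² - 4·det = 676 - 604 = 72.
Step 3 — eigenvalues:
  λ = (trace ± √Δ)/2 = (26 ± 8.4853)/2,
  λ_1 = 17.2426,  λ_2 = 8.7574.

Step 4 — unit eigenvector for λ_1: solve (Sigma - λ_1 I)v = 0. First row:
  (10 - 17.2426)·v_x + (-3)·v_y = 0, i.e. (-7.2426)·v_x + (-3)·v_y = 0,
  so v ∝ (b, λ_1 - a) = (-3, 7.2426); multiply by -1 so the first entry is positive: u = (3, -7.2426).
  ||u|| = √((3)² + (-7.2426)²) = √(61.4558) ≈ 7.8394,
  v_1 = u/||u|| ≈ (0.3827, -0.9239) (||v_1|| = 1).

λ_1 = 17.2426,  λ_2 = 8.7574;  v_1 ≈ (0.3827, -0.9239)


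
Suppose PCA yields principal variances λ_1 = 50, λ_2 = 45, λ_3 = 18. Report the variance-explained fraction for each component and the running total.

Step 1 — total variance = trace(Sigma) = Σ λ_i = 50 + 45 + 18 = 113.

Step 2 — fraction explained by component i = λ_i / Σ λ:
  PC1: 50/113 = 0.4425
  PC2: 45/113 = 0.3982
  PC3: 18/113 = 0.1593

Step 3 — cumulative fraction after k components = (λ_1 + ... + λ_k) / Σ λ:
  k = 1: 50/113 = 0.4425
  k = 2: (50 + 45)/113 = 95/113 = 0.8407
  k = 3: (50 + 45 + 18)/113 = 113/113 = 1

Summary (fraction, with percent):

explained: PC1 0.4425 (44.25%), PC2 0.3982 (39.82%), PC3 0.1593 (15.93%);  cumulative: 0.4425, 0.8407, 1


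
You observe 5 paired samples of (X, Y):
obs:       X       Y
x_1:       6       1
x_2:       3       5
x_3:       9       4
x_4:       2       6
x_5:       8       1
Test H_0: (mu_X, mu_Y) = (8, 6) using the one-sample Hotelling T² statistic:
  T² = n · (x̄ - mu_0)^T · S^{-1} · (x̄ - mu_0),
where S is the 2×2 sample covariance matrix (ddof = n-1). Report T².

Step 1 — sample mean vector:
  mean(X) = (6 + 3 + 9 + 2 + 8) / 5 = 28/5 = 5.6
  mean(Y) = (1 + 5 + 4 + 6 + 1) / 5 = 17/5 = 3.4
  x̄ = (5.6, 3.4),  deviation x̄ - mu_0 = (5.6, 3.4) - (8, 6) = (-2.4, -2.6).

Step 2 — sample covariance matrix, S[i,j] = (1/(n-1)) · Σ_k (x_{k,i} - mean_i) · (x_{k,j} - mean_j), divisor n-1 = 4:
  S[X,X] = ((0.4)·(0.4) + (-2.6)·(-2.6) + (3.4)·(3.4) + (-3.6)·(-3.6) + (2.4)·(2.4)) / 4 = 37.2/4 = 9.3
  S[X,Y] = ((0.4)·(-2.4) + (-2.6)·(1.6) + (3.4)·(0.6) + (-3.6)·(2.6) + (2.4)·(-2.4)) / 4 = -18.2/4 = -4.55
  S[Y,Y] = ((-2.4)·(-2.4) + (1.6)·(1.6) + (0.6)·(0.6) + (2.6)·(2.6) + (-2.4)·(-2.4)) / 4 = 21.2/4 = 5.3
  S = [[9.3, -4.55],
 [-4.55, 5.3]].

Step 3 — invert S. det(S) = 9.3·5.3 - (-4.55)² = 28.5875.
  S^{-1} = (1/det) · [[d, -b], [-b, a]] = [[0.1854, 0.1592],
 [0.1592, 0.3253]].

Step 4 — quadratic form (x̄ - mu_0)^T · S^{-1} · (x̄ - mu_0):
  S^{-1} · (x̄ - mu_0) = (-0.8588, -1.2278),
  (x̄ - mu_0)^T · [...] = (-2.4)·(-0.8588) + (-2.6)·(-1.2278) = 5.2533.

Step 5 — scale by n: T² = 5 · 5.2533 = 26.2667.

T² ≈ 26.2667


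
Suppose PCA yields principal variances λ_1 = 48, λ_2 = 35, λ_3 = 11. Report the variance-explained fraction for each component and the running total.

Step 1 — total variance = trace(Sigma) = Σ λ_i = 48 + 35 + 11 = 94.

Step 2 — fraction explained by component i = λ_i / Σ λ:
  PC1: 48/94 = 0.5106
  PC2: 35/94 = 0.3723
  PC3: 11/94 = 0.117

Step 3 — cumulative fraction after k components = (λ_1 + ... + λ_k) / Σ λ:
  k = 1: 48/94 = 0.5106
  k = 2: (48 + 35)/94 = 83/94 = 0.883
  k = 3: (48 + 35 + 11)/94 = 94/94 = 1

Summary (fraction, with percent):

explained: PC1 0.5106 (51.06%), PC2 0.3723 (37.23%), PC3 0.117 (11.7%);  cumulative: 0.5106, 0.883, 1


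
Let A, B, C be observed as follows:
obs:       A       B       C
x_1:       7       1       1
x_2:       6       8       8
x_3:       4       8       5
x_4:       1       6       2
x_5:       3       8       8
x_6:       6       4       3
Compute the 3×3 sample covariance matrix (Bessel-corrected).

Step 1 — column means:
  mean(A) = (7 + 6 + 4 + 1 + 3 + 6) / 6 = 27/6 = 4.5
  mean(B) = (1 + 8 + 8 + 6 + 8 + 4) / 6 = 35/6 = 5.8333
  mean(C) = (1 + 8 + 5 + 2 + 8 + 3) / 6 = 27/6 = 4.5

Step 2 — sample covariance S[i,j] = (1/(n-1)) · Σ_k (x_{k,i} - mean_i) · (x_{k,j} - mean_j), with n-1 = 5.
  S[A,A] = ((2.5)·(2.5) + (1.5)·(1.5) + (-0.5)·(-0.5) + (-3.5)·(-3.5) + (-1.5)·(-1.5) + (1.5)·(1.5)) / 5 = 25.5/5 = 5.1
  S[A,B] = ((2.5)·(-4.8333) + (1.5)·(2.1667) + (-0.5)·(2.1667) + (-3.5)·(0.1667) + (-1.5)·(2.1667) + (1.5)·(-1.8333)) / 5 = -16.5/5 = -3.3
  S[A,C] = ((2.5)·(-3.5) + (1.5)·(3.5) + (-0.5)·(0.5) + (-3.5)·(-2.5) + (-1.5)·(3.5) + (1.5)·(-1.5)) / 5 = -2.5/5 = -0.5
  S[B,B] = ((-4.8333)·(-4.8333) + (2.1667)·(2.1667) + (2.1667)·(2.1667) + (0.1667)·(0.1667) + (2.1667)·(2.1667) + (-1.8333)·(-1.8333)) / 5 = 40.8333/5 = 8.1667
  S[B,C] = ((-4.8333)·(-3.5) + (2.1667)·(3.5) + (2.1667)·(0.5) + (0.1667)·(-2.5) + (2.1667)·(3.5) + (-1.8333)·(-1.5)) / 5 = 35.5/5 = 7.1
  S[C,C] = ((-3.5)·(-3.5) + (3.5)·(3.5) + (0.5)·(0.5) + (-2.5)·(-2.5) + (3.5)·(3.5) + (-1.5)·(-1.5)) / 5 = 45.5/5 = 9.1

S is symmetric (S[j,i] = S[i,j]). Assembling:

S = [[5.1, -3.3, -0.5],
 [-3.3, 8.1667, 7.1],
 [-0.5, 7.1, 9.1]]


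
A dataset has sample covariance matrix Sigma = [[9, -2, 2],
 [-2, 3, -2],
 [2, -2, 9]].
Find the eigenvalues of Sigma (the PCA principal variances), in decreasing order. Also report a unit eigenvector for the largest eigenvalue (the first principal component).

Step 1 — characteristic polynomial p(λ) = det(λI - Sigma) = λ³ - tr·λ² + c_1·λ - det, where tr = trace, c_1 = sum of the principal 2×2 minors, det = det(Sigma):
  tr = 9 + 3 + 9 = 21,
  c_1 = (9·3 - (-2)²) + (9·9 - (2)²) + (3·9 - (-2)²) = 23 + 77 + 23 = 123,
  det = 9·(3·9 - (-2)²) - (-2)·((-2)·9 - (-2)·(2)) + (2)·((-2)·(-2) - 3·(2)) = 9·(23) - (-2)·(-14) + (2)·(-2) = 175.
  So p(λ) = λ³ - 21λ² + 123λ - 175.
Step 2 — look for an integer root (rational root theorem: any rational root is an integer divisor of 175). Testing λ = 7:
  p(7) = 343 - 1029 + 861 - 175 = 0  ✓
  Dividing out (λ - 7): p(λ) = (λ - 7)(λ² - 14λ + 25).
Step 3 — remaining eigenvalues from the quadratic λ² - 14λ + 25 = 0:
  Δ = 14² - 4·25 = 196 - 100 = 96,  λ = (14 ± √96)/2 = (14 ± 9.798)/2 ≈ 11.899 or 2.101.
  Sorted: λ_1 = 11.899,  λ_2 = 7,  λ_3 = 2.101  (check: sum = 21 = tr ✓).

Step 4 — unit eigenvector for λ_1 ≈ 11.899: v spans the null space of (Sigma - λ_1 I), whose rows are
  r_1 = (-2.899, -2, 2),  r_2 = (-2, -8.899, -2),  r_3 = (2, -2, -2.899).
  v is orthogonal to every row, so take v ∝ r_1 × r_2 = ((-2)·(-2) - (2)·(-8.899), (2)·(-2) - (-2.899)·(-2), (-2.899)·(-8.899) - (-2)·(-2)) ≈ (21.798, -9.798, 21.798).
  Let u = (21.798, -9.798, 21.798).
  ||u|| = √((21.798)² + (-9.798)² + (21.798)²) = √(1046.302) ≈ 32.3466,  v_1 = u/||u|| ≈ (0.6739, -0.3029, 0.6739) (||v_1|| = 1).

λ_1 = 11.899,  λ_2 = 7,  λ_3 = 2.101;  v_1 ≈ (0.6739, -0.3029, 0.6739)


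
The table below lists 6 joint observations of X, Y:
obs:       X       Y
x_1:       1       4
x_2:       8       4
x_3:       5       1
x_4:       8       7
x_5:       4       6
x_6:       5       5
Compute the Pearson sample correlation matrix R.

Step 1 — column means:
  mean(X) = (1 + 8 + 5 + 8 + 4 + 5) / 6 = 31/6 = 5.1667
  mean(Y) = (4 + 4 + 1 + 7 + 6 + 5) / 6 = 27/6 = 4.5

Step 2 — sample variances and covariances s[i,j] = (1/(n-1)) · Σ_k (x_{k,i} - mean_i) · (x_{k,j} - mean_j), with n-1 = 5:
  s[X,X] = ((-4.1667)·(-4.1667) + (2.8333)·(2.8333) + (-0.1667)·(-0.1667) + (2.8333)·(2.8333) + (-1.1667)·(-1.1667) + (-0.1667)·(-0.1667)) / 5 = 34.8333/5 = 6.9667
  s[X,Y] = ((-4.1667)·(-0.5) + (2.8333)·(-0.5) + (-0.1667)·(-3.5) + (2.8333)·(2.5) + (-1.1667)·(1.5) + (-0.1667)·(0.5)) / 5 = 6.5/5 = 1.3
  s[Y,Y] = ((-0.5)·(-0.5) + (-0.5)·(-0.5) + (-3.5)·(-3.5) + (2.5)·(2.5) + (1.5)·(1.5) + (0.5)·(0.5)) / 5 = 21.5/5 = 4.3
  Sample standard deviations s_i = √(s[i,i]):
  s(X) = √(6.9667) = 2.6394
  s(Y) = √(4.3) = 2.0736

Step 3 — r_{ij} = s_{ij} / (s_i · s_j):
  r[X,X] = 1 (diagonal).
  r[X,Y] = 1.3 / (2.6394 · 2.0736) = 1.3 / 5.4733 = 0.2375
  r[Y,Y] = 1 (diagonal).

R is symmetric with unit diagonal. Assembling:

R = [[1, 0.2375],
 [0.2375, 1]]


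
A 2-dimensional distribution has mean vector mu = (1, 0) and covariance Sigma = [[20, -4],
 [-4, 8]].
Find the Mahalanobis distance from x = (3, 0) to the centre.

Step 1 — centre the observation: (x - mu) = (2, 0).

Step 2 — invert Sigma. det(Sigma) = 20·8 - (-4)² = 144.
  Sigma^{-1} = (1/det) · [[d, -b], [-b, a]] = [[0.0556, 0.0278],
 [0.0278, 0.1389]].

Step 3 — form the quadratic (x - mu)^T · Sigma^{-1} · (x - mu):
  Sigma^{-1} · (x - mu) = (0.1111, 0.0556).
  (x - mu)^T · [Sigma^{-1} · (x - mu)] = (2)·(0.1111) + (0)·(0.0556) = 0.2222.

Step 4 — take square root: d = √(0.2222) ≈ 0.4714.

d(x, mu) = √(0.2222) ≈ 0.4714


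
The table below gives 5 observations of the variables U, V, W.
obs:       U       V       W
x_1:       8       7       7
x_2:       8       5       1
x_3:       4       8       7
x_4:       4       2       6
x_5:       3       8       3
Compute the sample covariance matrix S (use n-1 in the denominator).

Step 1 — column means:
  mean(U) = (8 + 8 + 4 + 4 + 3) / 5 = 27/5 = 5.4
  mean(V) = (7 + 5 + 8 + 2 + 8) / 5 = 30/5 = 6
  mean(W) = (7 + 1 + 7 + 6 + 3) / 5 = 24/5 = 4.8

Step 2 — sample covariance S[i,j] = (1/(n-1)) · Σ_k (x_{k,i} - mean_i) · (x_{k,j} - mean_j), with n-1 = 4.
  S[U,U] = ((2.6)·(2.6) + (2.6)·(2.6) + (-1.4)·(-1.4) + (-1.4)·(-1.4) + (-2.4)·(-2.4)) / 4 = 23.2/4 = 5.8
  S[U,V] = ((2.6)·(1) + (2.6)·(-1) + (-1.4)·(2) + (-1.4)·(-4) + (-2.4)·(2)) / 4 = -2/4 = -0.5
  S[U,W] = ((2.6)·(2.2) + (2.6)·(-3.8) + (-1.4)·(2.2) + (-1.4)·(1.2) + (-2.4)·(-1.8)) / 4 = -4.6/4 = -1.15
  S[V,V] = ((1)·(1) + (-1)·(-1) + (2)·(2) + (-4)·(-4) + (2)·(2)) / 4 = 26/4 = 6.5
  S[V,W] = ((1)·(2.2) + (-1)·(-3.8) + (2)·(2.2) + (-4)·(1.2) + (2)·(-1.8)) / 4 = 2/4 = 0.5
  S[W,W] = ((2.2)·(2.2) + (-3.8)·(-3.8) + (2.2)·(2.2) + (1.2)·(1.2) + (-1.8)·(-1.8)) / 4 = 28.8/4 = 7.2

S is symmetric (S[j,i] = S[i,j]). Assembling:

S = [[5.8, -0.5, -1.15],
 [-0.5, 6.5, 0.5],
 [-1.15, 0.5, 7.2]]


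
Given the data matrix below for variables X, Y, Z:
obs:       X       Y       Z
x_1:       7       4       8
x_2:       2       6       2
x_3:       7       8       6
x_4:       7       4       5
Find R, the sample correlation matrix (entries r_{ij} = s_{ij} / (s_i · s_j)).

Step 1 — column means:
  mean(X) = (7 + 2 + 7 + 7) / 4 = 23/4 = 5.75
  mean(Y) = (4 + 6 + 8 + 4) / 4 = 22/4 = 5.5
  mean(Z) = (8 + 2 + 6 + 5) / 4 = 21/4 = 5.25

Step 2 — sample variances and covariances s[i,j] = (1/(n-1)) · Σ_k (x_{k,i} - mean_i) · (x_{k,j} - mean_j), with n-1 = 3:
  s[X,X] = ((1.25)·(1.25) + (-3.75)·(-3.75) + (1.25)·(1.25) + (1.25)·(1.25)) / 3 = 18.75/3 = 6.25
  s[X,Y] = ((1.25)·(-1.5) + (-3.75)·(0.5) + (1.25)·(2.5) + (1.25)·(-1.5)) / 3 = -2.5/3 = -0.8333
  s[X,Z] = ((1.25)·(2.75) + (-3.75)·(-3.25) + (1.25)·(0.75) + (1.25)·(-0.25)) / 3 = 16.25/3 = 5.4167
  s[Y,Y] = ((-1.5)·(-1.5) + (0.5)·(0.5) + (2.5)·(2.5) + (-1.5)·(-1.5)) / 3 = 11/3 = 3.6667
  s[Y,Z] = ((-1.5)·(2.75) + (0.5)·(-3.25) + (2.5)·(0.75) + (-1.5)·(-0.25)) / 3 = -3.5/3 = -1.1667
  s[Z,Z] = ((2.75)·(2.75) + (-3.25)·(-3.25) + (0.75)·(0.75) + (-0.25)·(-0.25)) / 3 = 18.75/3 = 6.25
  Sample standard deviations s_i = √(s[i,i]):
  s(X) = √(6.25) = 2.5
  s(Y) = √(3.6667) = 1.9149
  s(Z) = √(6.25) = 2.5

Step 3 — r_{ij} = s_{ij} / (s_i · s_j):
  r[X,X] = 1 (diagonal).
  r[X,Y] = -0.8333 / (2.5 · 1.9149) = -0.8333 / 4.7871 = -0.1741
  r[X,Z] = 5.4167 / (2.5 · 2.5) = 5.4167 / 6.25 = 0.8667
  r[Y,Y] = 1 (diagonal).
  r[Y,Z] = -1.1667 / (1.9149 · 2.5) = -1.1667 / 4.7871 = -0.2437
  r[Z,Z] = 1 (diagonal).

R is symmetric with unit diagonal. Assembling:

R = [[1, -0.1741, 0.8667],
 [-0.1741, 1, -0.2437],
 [0.8667, -0.2437, 1]]


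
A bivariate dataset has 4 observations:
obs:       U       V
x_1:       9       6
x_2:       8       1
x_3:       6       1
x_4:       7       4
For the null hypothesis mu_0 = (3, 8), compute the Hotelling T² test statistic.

Step 1 — sample mean vector:
  mean(U) = (9 + 8 + 6 + 7) / 4 = 30/4 = 7.5
  mean(V) = (6 + 1 + 1 + 4) / 4 = 12/4 = 3
  x̄ = (7.5, 3),  deviation x̄ - mu_0 = (7.5, 3) - (3, 8) = (4.5, -5).

Step 2 — sample covariance matrix, S[i,j] = (1/(n-1)) · Σ_k (x_{k,i} - mean_i) · (x_{k,j} - mean_j), divisor n-1 = 3:
  S[U,U] = ((1.5)·(1.5) + (0.5)·(0.5) + (-1.5)·(-1.5) + (-0.5)·(-0.5)) / 3 = 5/3 = 1.6667
  S[U,V] = ((1.5)·(3) + (0.5)·(-2) + (-1.5)·(-2) + (-0.5)·(1)) / 3 = 6/3 = 2
  S[V,V] = ((3)·(3) + (-2)·(-2) + (-2)·(-2) + (1)·(1)) / 3 = 18/3 = 6
  S = [[1.6667, 2],
 [2, 6]].

Step 3 — invert S. det(S) = 1.6667·6 - (2)² = 6.
  S^{-1} = (1/det) · [[d, -b], [-b, a]] = [[1, -0.3333],
 [-0.3333, 0.2778]].

Step 4 — quadratic form (x̄ - mu_0)^T · S^{-1} · (x̄ - mu_0):
  S^{-1} · (x̄ - mu_0) = (6.1667, -2.8889),
  (x̄ - mu_0)^T · [...] = (4.5)·(6.1667) + (-5)·(-2.8889) = 42.1944.

Step 5 — scale by n: T² = 4 · 42.1944 = 168.7778.

T² ≈ 168.7778


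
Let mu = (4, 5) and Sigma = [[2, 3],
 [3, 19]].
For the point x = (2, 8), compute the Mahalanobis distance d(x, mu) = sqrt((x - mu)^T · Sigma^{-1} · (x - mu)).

Step 1 — centre the observation: (x - mu) = (-2, 3).

Step 2 — invert Sigma. det(Sigma) = 2·19 - (3)² = 29.
  Sigma^{-1} = (1/det) · [[d, -b], [-b, a]] = [[0.6552, -0.1034],
 [-0.1034, 0.069]].

Step 3 — form the quadratic (x - mu)^T · Sigma^{-1} · (x - mu):
  Sigma^{-1} · (x - mu) = (-1.6207, 0.4138).
  (x - mu)^T · [Sigma^{-1} · (x - mu)] = (-2)·(-1.6207) + (3)·(0.4138) = 4.4828.

Step 4 — take square root: d = √(4.4828) ≈ 2.1173.

d(x, mu) = √(4.4828) ≈ 2.1173


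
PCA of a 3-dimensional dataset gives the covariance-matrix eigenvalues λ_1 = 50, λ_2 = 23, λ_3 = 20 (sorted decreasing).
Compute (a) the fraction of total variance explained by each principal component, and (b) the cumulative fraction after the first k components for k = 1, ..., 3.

Step 1 — total variance = trace(Sigma) = Σ λ_i = 50 + 23 + 20 = 93.

Step 2 — fraction explained by component i = λ_i / Σ λ:
  PC1: 50/93 = 0.5376
  PC2: 23/93 = 0.2473
  PC3: 20/93 = 0.2151

Step 3 — cumulative fraction after k components = (λ_1 + ... + λ_k) / Σ λ:
  k = 1: 50/93 = 0.5376
  k = 2: (50 + 23)/93 = 73/93 = 0.7849
  k = 3: (50 + 23 + 20)/93 = 93/93 = 1

Summary (fraction, with percent):

explained: PC1 0.5376 (53.76%), PC2 0.2473 (24.73%), PC3 0.2151 (21.51%);  cumulative: 0.5376, 0.7849, 1


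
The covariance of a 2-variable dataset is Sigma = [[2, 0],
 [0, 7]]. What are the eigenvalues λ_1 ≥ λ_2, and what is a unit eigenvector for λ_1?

Step 1 — characteristic polynomial of 2×2 Sigma:
  det(Sigma - λI) = λ² - trace · λ + det = 0.
  trace = 2 + 7 = 9, det = 2·7 - (0)² = 14.
Step 2 — discriminant:
  Δ = trace² - 4·det = 81 - 56 = 25.
Step 3 — eigenvalues:
  λ = (trace ± √Δ)/2 = (9 ± 5)/2,
  λ_1 = 7,  λ_2 = 2.

Step 4 — unit eigenvector for λ_1: Sigma is diagonal, so its eigenvectors are the coordinate axes. λ_1 = 7 is the diagonal entry on the second coordinate axis, hence
  v_1 = (0, 1) (||v_1|| = 1).

λ_1 = 7,  λ_2 = 2;  v_1 ≈ (0, 1)


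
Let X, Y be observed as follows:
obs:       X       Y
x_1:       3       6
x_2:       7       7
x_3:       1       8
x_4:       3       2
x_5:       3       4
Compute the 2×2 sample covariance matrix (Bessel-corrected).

Step 1 — column means:
  mean(X) = (3 + 7 + 1 + 3 + 3) / 5 = 17/5 = 3.4
  mean(Y) = (6 + 7 + 8 + 2 + 4) / 5 = 27/5 = 5.4

Step 2 — sample covariance S[i,j] = (1/(n-1)) · Σ_k (x_{k,i} - mean_i) · (x_{k,j} - mean_j), with n-1 = 4.
  S[X,X] = ((-0.4)·(-0.4) + (3.6)·(3.6) + (-2.4)·(-2.4) + (-0.4)·(-0.4) + (-0.4)·(-0.4)) / 4 = 19.2/4 = 4.8
  S[X,Y] = ((-0.4)·(0.6) + (3.6)·(1.6) + (-2.4)·(2.6) + (-0.4)·(-3.4) + (-0.4)·(-1.4)) / 4 = 1.2/4 = 0.3
  S[Y,Y] = ((0.6)·(0.6) + (1.6)·(1.6) + (2.6)·(2.6) + (-3.4)·(-3.4) + (-1.4)·(-1.4)) / 4 = 23.2/4 = 5.8

S is symmetric (S[j,i] = S[i,j]). Assembling:

S = [[4.8, 0.3],
 [0.3, 5.8]]


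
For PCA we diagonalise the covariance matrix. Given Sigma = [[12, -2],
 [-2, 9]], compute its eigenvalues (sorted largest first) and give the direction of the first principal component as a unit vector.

Step 1 — characteristic polynomial of 2×2 Sigma:
  det(Sigma - λI) = λ² - trace · λ + det = 0.
  trace = 12 + 9 = 21, det = 12·9 - (-2)² = 104.
Step 2 — discriminant:
  Δ = trace² - 4·det = 441 - 416 = 25.
Step 3 — eigenvalues:
  λ = (trace ± √Δ)/2 = (21 ± 5)/2,
  λ_1 = 13,  λ_2 = 8.

Step 4 — unit eigenvector for λ_1: solve (Sigma - λ_1 I)v = 0. First row:
  (12 - 13)·v_x + (-2)·v_y = 0, i.e. (-1)·v_x + (-2)·v_y = 0,
  so v ∝ (b, λ_1 - a) = (-2, 1); multiply by -1 so the first entry is positive: u = (2, -1).
  ||u|| = √((2)² + (-1)²) = √(5) ≈ 2.2361,
  v_1 = u/||u|| ≈ (0.8944, -0.4472) (||v_1|| = 1).

λ_1 = 13,  λ_2 = 8;  v_1 ≈ (0.8944, -0.4472)


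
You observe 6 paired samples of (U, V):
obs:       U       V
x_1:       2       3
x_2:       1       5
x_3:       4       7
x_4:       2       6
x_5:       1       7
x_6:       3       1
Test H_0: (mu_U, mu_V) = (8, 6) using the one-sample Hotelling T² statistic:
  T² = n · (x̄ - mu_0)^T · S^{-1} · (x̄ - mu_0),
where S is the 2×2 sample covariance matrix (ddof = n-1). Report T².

Step 1 — sample mean vector:
  mean(U) = (2 + 1 + 4 + 2 + 1 + 3) / 6 = 13/6 = 2.1667
  mean(V) = (3 + 5 + 7 + 6 + 7 + 1) / 6 = 29/6 = 4.8333
  x̄ = (2.1667, 4.8333),  deviation x̄ - mu_0 = (2.1667, 4.8333) - (8, 6) = (-5.8333, -1.1667).

Step 2 — sample covariance matrix, S[i,j] = (1/(n-1)) · Σ_k (x_{k,i} - mean_i) · (x_{k,j} - mean_j), divisor n-1 = 5:
  S[U,U] = ((-0.1667)·(-0.1667) + (-1.1667)·(-1.1667) + (1.8333)·(1.8333) + (-0.1667)·(-0.1667) + (-1.1667)·(-1.1667) + (0.8333)·(0.8333)) / 5 = 6.8333/5 = 1.3667
  S[U,V] = ((-0.1667)·(-1.8333) + (-1.1667)·(0.1667) + (1.8333)·(2.1667) + (-0.1667)·(1.1667) + (-1.1667)·(2.1667) + (0.8333)·(-3.8333)) / 5 = -1.8333/5 = -0.3667
  S[V,V] = ((-1.8333)·(-1.8333) + (0.1667)·(0.1667) + (2.1667)·(2.1667) + (1.1667)·(1.1667) + (2.1667)·(2.1667) + (-3.8333)·(-3.8333)) / 5 = 28.8333/5 = 5.7667
  S = [[1.3667, -0.3667],
 [-0.3667, 5.7667]].

Step 3 — invert S. det(S) = 1.3667·5.7667 - (-0.3667)² = 7.7467.
  S^{-1} = (1/det) · [[d, -b], [-b, a]] = [[0.7444, 0.0473],
 [0.0473, 0.1764]].

Step 4 — quadratic form (x̄ - mu_0)^T · S^{-1} · (x̄ - mu_0):
  S^{-1} · (x̄ - mu_0) = (-4.3976, -0.4819),
  (x̄ - mu_0)^T · [...] = (-5.8333)·(-4.3976) + (-1.1667)·(-0.4819) = 26.2149.

Step 5 — scale by n: T² = 6 · 26.2149 = 157.2892.

T² ≈ 157.2892


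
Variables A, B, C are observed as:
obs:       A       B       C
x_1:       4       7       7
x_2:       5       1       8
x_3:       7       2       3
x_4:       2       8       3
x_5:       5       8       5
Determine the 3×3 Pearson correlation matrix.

Step 1 — column means:
  mean(A) = (4 + 5 + 7 + 2 + 5) / 5 = 23/5 = 4.6
  mean(B) = (7 + 1 + 2 + 8 + 8) / 5 = 26/5 = 5.2
  mean(C) = (7 + 8 + 3 + 3 + 5) / 5 = 26/5 = 5.2

Step 2 — sample variances and covariances s[i,j] = (1/(n-1)) · Σ_k (x_{k,i} - mean_i) · (x_{k,j} - mean_j), with n-1 = 4:
  s[A,A] = ((-0.6)·(-0.6) + (0.4)·(0.4) + (2.4)·(2.4) + (-2.6)·(-2.6) + (0.4)·(0.4)) / 4 = 13.2/4 = 3.3
  s[A,B] = ((-0.6)·(1.8) + (0.4)·(-4.2) + (2.4)·(-3.2) + (-2.6)·(2.8) + (0.4)·(2.8)) / 4 = -16.6/4 = -4.15
  s[A,C] = ((-0.6)·(1.8) + (0.4)·(2.8) + (2.4)·(-2.2) + (-2.6)·(-2.2) + (0.4)·(-0.2)) / 4 = 0.4/4 = 0.1
  s[B,B] = ((1.8)·(1.8) + (-4.2)·(-4.2) + (-3.2)·(-3.2) + (2.8)·(2.8) + (2.8)·(2.8)) / 4 = 46.8/4 = 11.7
  s[B,C] = ((1.8)·(1.8) + (-4.2)·(2.8) + (-3.2)·(-2.2) + (2.8)·(-2.2) + (2.8)·(-0.2)) / 4 = -8.2/4 = -2.05
  s[C,C] = ((1.8)·(1.8) + (2.8)·(2.8) + (-2.2)·(-2.2) + (-2.2)·(-2.2) + (-0.2)·(-0.2)) / 4 = 20.8/4 = 5.2
  Sample standard deviations s_i = √(s[i,i]):
  s(A) = √(3.3) = 1.8166
  s(B) = √(11.7) = 3.4205
  s(C) = √(5.2) = 2.2804

Step 3 — r_{ij} = s_{ij} / (s_i · s_j):
  r[A,A] = 1 (diagonal).
  r[A,B] = -4.15 / (1.8166 · 3.4205) = -4.15 / 6.2137 = -0.6679
  r[A,C] = 0.1 / (1.8166 · 2.2804) = 0.1 / 4.1425 = 0.0241
  r[B,B] = 1 (diagonal).
  r[B,C] = -2.05 / (3.4205 · 2.2804) = -2.05 / 7.8 = -0.2628
  r[C,C] = 1 (diagonal).

R is symmetric with unit diagonal. Assembling:

R = [[1, -0.6679, 0.0241],
 [-0.6679, 1, -0.2628],
 [0.0241, -0.2628, 1]]


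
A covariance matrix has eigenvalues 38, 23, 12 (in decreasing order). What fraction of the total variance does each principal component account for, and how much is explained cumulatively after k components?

Step 1 — total variance = trace(Sigma) = Σ λ_i = 38 + 23 + 12 = 73.

Step 2 — fraction explained by component i = λ_i / Σ λ:
  PC1: 38/73 = 0.5205
  PC2: 23/73 = 0.3151
  PC3: 12/73 = 0.1644

Step 3 — cumulative fraction after k components = (λ_1 + ... + λ_k) / Σ λ:
  k = 1: 38/73 = 0.5205
  k = 2: (38 + 23)/73 = 61/73 = 0.8356
  k = 3: (38 + 23 + 12)/73 = 73/73 = 1

Summary (fraction, with percent):

explained: PC1 0.5205 (52.05%), PC2 0.3151 (31.51%), PC3 0.1644 (16.44%);  cumulative: 0.5205, 0.8356, 1


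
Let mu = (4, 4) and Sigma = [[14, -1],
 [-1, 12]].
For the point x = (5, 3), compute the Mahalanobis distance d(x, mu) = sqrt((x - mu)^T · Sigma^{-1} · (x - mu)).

Step 1 — centre the observation: (x - mu) = (1, -1).

Step 2 — invert Sigma. det(Sigma) = 14·12 - (-1)² = 167.
  Sigma^{-1} = (1/det) · [[d, -b], [-b, a]] = [[0.0719, 0.006],
 [0.006, 0.0838]].

Step 3 — form the quadratic (x - mu)^T · Sigma^{-1} · (x - mu):
  Sigma^{-1} · (x - mu) = (0.0659, -0.0778).
  (x - mu)^T · [Sigma^{-1} · (x - mu)] = (1)·(0.0659) + (-1)·(-0.0778) = 0.1437.

Step 4 — take square root: d = √(0.1437) ≈ 0.3791.

d(x, mu) = √(0.1437) ≈ 0.3791


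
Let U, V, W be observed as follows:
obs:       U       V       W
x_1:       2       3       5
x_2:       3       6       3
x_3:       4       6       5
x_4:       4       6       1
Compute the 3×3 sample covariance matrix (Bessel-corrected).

Step 1 — column means:
  mean(U) = (2 + 3 + 4 + 4) / 4 = 13/4 = 3.25
  mean(V) = (3 + 6 + 6 + 6) / 4 = 21/4 = 5.25
  mean(W) = (5 + 3 + 5 + 1) / 4 = 14/4 = 3.5

Step 2 — sample covariance S[i,j] = (1/(n-1)) · Σ_k (x_{k,i} - mean_i) · (x_{k,j} - mean_j), with n-1 = 3.
  S[U,U] = ((-1.25)·(-1.25) + (-0.25)·(-0.25) + (0.75)·(0.75) + (0.75)·(0.75)) / 3 = 2.75/3 = 0.9167
  S[U,V] = ((-1.25)·(-2.25) + (-0.25)·(0.75) + (0.75)·(0.75) + (0.75)·(0.75)) / 3 = 3.75/3 = 1.25
  S[U,W] = ((-1.25)·(1.5) + (-0.25)·(-0.5) + (0.75)·(1.5) + (0.75)·(-2.5)) / 3 = -2.5/3 = -0.8333
  S[V,V] = ((-2.25)·(-2.25) + (0.75)·(0.75) + (0.75)·(0.75) + (0.75)·(0.75)) / 3 = 6.75/3 = 2.25
  S[V,W] = ((-2.25)·(1.5) + (0.75)·(-0.5) + (0.75)·(1.5) + (0.75)·(-2.5)) / 3 = -4.5/3 = -1.5
  S[W,W] = ((1.5)·(1.5) + (-0.5)·(-0.5) + (1.5)·(1.5) + (-2.5)·(-2.5)) / 3 = 11/3 = 3.6667

S is symmetric (S[j,i] = S[i,j]). Assembling:

S = [[0.9167, 1.25, -0.8333],
 [1.25, 2.25, -1.5],
 [-0.8333, -1.5, 3.6667]]


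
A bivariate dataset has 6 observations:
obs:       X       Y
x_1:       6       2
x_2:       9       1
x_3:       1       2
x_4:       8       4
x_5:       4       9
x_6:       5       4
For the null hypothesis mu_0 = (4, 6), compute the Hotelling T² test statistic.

Step 1 — sample mean vector:
  mean(X) = (6 + 9 + 1 + 8 + 4 + 5) / 6 = 33/6 = 5.5
  mean(Y) = (2 + 1 + 2 + 4 + 9 + 4) / 6 = 22/6 = 3.6667
  x̄ = (5.5, 3.6667),  deviation x̄ - mu_0 = (5.5, 3.6667) - (4, 6) = (1.5, -2.3333).

Step 2 — sample covariance matrix, S[i,j] = (1/(n-1)) · Σ_k (x_{k,i} - mean_i) · (x_{k,j} - mean_j), divisor n-1 = 5:
  S[X,X] = ((0.5)·(0.5) + (3.5)·(3.5) + (-4.5)·(-4.5) + (2.5)·(2.5) + (-1.5)·(-1.5) + (-0.5)·(-0.5)) / 5 = 41.5/5 = 8.3
  S[X,Y] = ((0.5)·(-1.6667) + (3.5)·(-2.6667) + (-4.5)·(-1.6667) + (2.5)·(0.3333) + (-1.5)·(5.3333) + (-0.5)·(0.3333)) / 5 = -10/5 = -2
  S[Y,Y] = ((-1.6667)·(-1.6667) + (-2.6667)·(-2.6667) + (-1.6667)·(-1.6667) + (0.3333)·(0.3333) + (5.3333)·(5.3333) + (0.3333)·(0.3333)) / 5 = 41.3333/5 = 8.2667
  S = [[8.3, -2],
 [-2, 8.2667]].

Step 3 — invert S. det(S) = 8.3·8.2667 - (-2)² = 64.6133.
  S^{-1} = (1/det) · [[d, -b], [-b, a]] = [[0.1279, 0.031],
 [0.031, 0.1285]].

Step 4 — quadratic form (x̄ - mu_0)^T · S^{-1} · (x̄ - mu_0):
  S^{-1} · (x̄ - mu_0) = (0.1197, -0.2533),
  (x̄ - mu_0)^T · [...] = (1.5)·(0.1197) + (-2.3333)·(-0.2533) = 0.7706.

Step 5 — scale by n: T² = 6 · 0.7706 = 4.6234.

T² ≈ 4.6234


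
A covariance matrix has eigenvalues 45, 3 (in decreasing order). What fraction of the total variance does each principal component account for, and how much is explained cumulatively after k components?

Step 1 — total variance = trace(Sigma) = Σ λ_i = 45 + 3 = 48.

Step 2 — fraction explained by component i = λ_i / Σ λ:
  PC1: 45/48 = 0.9375
  PC2: 3/48 = 0.0625

Step 3 — cumulative fraction after k components = (λ_1 + ... + λ_k) / Σ λ:
  k = 1: 45/48 = 0.9375
  k = 2: (45 + 3)/48 = 48/48 = 1

Summary (fraction, with percent):

explained: PC1 0.9375 (93.75%), PC2 0.0625 (6.25%);  cumulative: 0.9375, 1


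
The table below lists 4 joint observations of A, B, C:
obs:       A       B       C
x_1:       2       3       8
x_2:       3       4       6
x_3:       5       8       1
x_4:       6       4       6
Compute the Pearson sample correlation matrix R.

Step 1 — column means:
  mean(A) = (2 + 3 + 5 + 6) / 4 = 16/4 = 4
  mean(B) = (3 + 4 + 8 + 4) / 4 = 19/4 = 4.75
  mean(C) = (8 + 6 + 1 + 6) / 4 = 21/4 = 5.25

Step 2 — sample variances and covariances s[i,j] = (1/(n-1)) · Σ_k (x_{k,i} - mean_i) · (x_{k,j} - mean_j), with n-1 = 3:
  s[A,A] = ((-2)·(-2) + (-1)·(-1) + (1)·(1) + (2)·(2)) / 3 = 10/3 = 3.3333
  s[A,B] = ((-2)·(-1.75) + (-1)·(-0.75) + (1)·(3.25) + (2)·(-0.75)) / 3 = 6/3 = 2
  s[A,C] = ((-2)·(2.75) + (-1)·(0.75) + (1)·(-4.25) + (2)·(0.75)) / 3 = -9/3 = -3
  s[B,B] = ((-1.75)·(-1.75) + (-0.75)·(-0.75) + (3.25)·(3.25) + (-0.75)·(-0.75)) / 3 = 14.75/3 = 4.9167
  s[B,C] = ((-1.75)·(2.75) + (-0.75)·(0.75) + (3.25)·(-4.25) + (-0.75)·(0.75)) / 3 = -19.75/3 = -6.5833
  s[C,C] = ((2.75)·(2.75) + (0.75)·(0.75) + (-4.25)·(-4.25) + (0.75)·(0.75)) / 3 = 26.75/3 = 8.9167
  Sample standard deviations s_i = √(s[i,i]):
  s(A) = √(3.3333) = 1.8257
  s(B) = √(4.9167) = 2.2174
  s(C) = √(8.9167) = 2.9861

Step 3 — r_{ij} = s_{ij} / (s_i · s_j):
  r[A,A] = 1 (diagonal).
  r[A,B] = 2 / (1.8257 · 2.2174) = 2 / 4.0483 = 0.494
  r[A,C] = -3 / (1.8257 · 2.9861) = -3 / 5.4518 = -0.5503
  r[B,B] = 1 (diagonal).
  r[B,C] = -6.5833 / (2.2174 · 2.9861) = -6.5833 / 6.6212 = -0.9943
  r[C,C] = 1 (diagonal).

R is symmetric with unit diagonal. Assembling:

R = [[1, 0.494, -0.5503],
 [0.494, 1, -0.9943],
 [-0.5503, -0.9943, 1]]


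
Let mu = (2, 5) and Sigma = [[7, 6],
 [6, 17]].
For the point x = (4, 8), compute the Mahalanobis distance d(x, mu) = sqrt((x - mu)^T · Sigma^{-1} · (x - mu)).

Step 1 — centre the observation: (x - mu) = (2, 3).

Step 2 — invert Sigma. det(Sigma) = 7·17 - (6)² = 83.
  Sigma^{-1} = (1/det) · [[d, -b], [-b, a]] = [[0.2048, -0.0723],
 [-0.0723, 0.0843]].

Step 3 — form the quadratic (x - mu)^T · Sigma^{-1} · (x - mu):
  Sigma^{-1} · (x - mu) = (0.1928, 0.1084).
  (x - mu)^T · [Sigma^{-1} · (x - mu)] = (2)·(0.1928) + (3)·(0.1084) = 0.7108.

Step 4 — take square root: d = √(0.7108) ≈ 0.8431.

d(x, mu) = √(0.7108) ≈ 0.8431


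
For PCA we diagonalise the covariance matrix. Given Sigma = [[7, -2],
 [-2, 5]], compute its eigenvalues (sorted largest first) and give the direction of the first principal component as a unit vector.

Step 1 — characteristic polynomial of 2×2 Sigma:
  det(Sigma - λI) = λ² - trace · λ + det = 0.
  trace = 7 + 5 = 12, det = 7·5 - (-2)² = 31.
Step 2 — discriminant:
  Δ = trace² - 4·det = 144 - 124 = 20.
Step 3 — eigenvalues:
  λ = (trace ± √Δ)/2 = (12 ± 4.4721)/2,
  λ_1 = 8.2361,  λ_2 = 3.7639.

Step 4 — unit eigenvector for λ_1: solve (Sigma - λ_1 I)v = 0. First row:
  (7 - 8.2361)·v_x + (-2)·v_y = 0, i.e. (-1.2361)·v_x + (-2)·v_y = 0,
  so v ∝ (b, λ_1 - a) = (-2, 1.2361); multiply by -1 so the first entry is positive: u = (2, -1.2361).
  ||u|| = √((2)² + (-1.2361)²) = √(5.5279) ≈ 2.3511,
  v_1 = u/||u|| ≈ (0.8507, -0.5257) (||v_1|| = 1).

λ_1 = 8.2361,  λ_2 = 3.7639;  v_1 ≈ (0.8507, -0.5257)


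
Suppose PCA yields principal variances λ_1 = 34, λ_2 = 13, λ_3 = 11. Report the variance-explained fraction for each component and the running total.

Step 1 — total variance = trace(Sigma) = Σ λ_i = 34 + 13 + 11 = 58.

Step 2 — fraction explained by component i = λ_i / Σ λ:
  PC1: 34/58 = 0.5862
  PC2: 13/58 = 0.2241
  PC3: 11/58 = 0.1897

Step 3 — cumulative fraction after k components = (λ_1 + ... + λ_k) / Σ λ:
  k = 1: 34/58 = 0.5862
  k = 2: (34 + 13)/58 = 47/58 = 0.8103
  k = 3: (34 + 13 + 11)/58 = 58/58 = 1

Summary (fraction, with percent):

explained: PC1 0.5862 (58.62%), PC2 0.2241 (22.41%), PC3 0.1897 (18.97%);  cumulative: 0.5862, 0.8103, 1


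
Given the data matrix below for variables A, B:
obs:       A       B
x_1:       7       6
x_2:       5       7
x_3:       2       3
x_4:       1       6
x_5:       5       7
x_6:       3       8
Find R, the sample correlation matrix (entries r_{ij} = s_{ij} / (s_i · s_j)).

Step 1 — column means:
  mean(A) = (7 + 5 + 2 + 1 + 5 + 3) / 6 = 23/6 = 3.8333
  mean(B) = (6 + 7 + 3 + 6 + 7 + 8) / 6 = 37/6 = 6.1667

Step 2 — sample variances and covariances s[i,j] = (1/(n-1)) · Σ_k (x_{k,i} - mean_i) · (x_{k,j} - mean_j), with n-1 = 5:
  s[A,A] = ((3.1667)·(3.1667) + (1.1667)·(1.1667) + (-1.8333)·(-1.8333) + (-2.8333)·(-2.8333) + (1.1667)·(1.1667) + (-0.8333)·(-0.8333)) / 5 = 24.8333/5 = 4.9667
  s[A,B] = ((3.1667)·(-0.1667) + (1.1667)·(0.8333) + (-1.8333)·(-3.1667) + (-2.8333)·(-0.1667) + (1.1667)·(0.8333) + (-0.8333)·(1.8333)) / 5 = 6.1667/5 = 1.2333
  s[B,B] = ((-0.1667)·(-0.1667) + (0.8333)·(0.8333) + (-3.1667)·(-3.1667) + (-0.1667)·(-0.1667) + (0.8333)·(0.8333) + (1.8333)·(1.8333)) / 5 = 14.8333/5 = 2.9667
  Sample standard deviations s_i = √(s[i,i]):
  s(A) = √(4.9667) = 2.2286
  s(B) = √(2.9667) = 1.7224

Step 3 — r_{ij} = s_{ij} / (s_i · s_j):
  r[A,A] = 1 (diagonal).
  r[A,B] = 1.2333 / (2.2286 · 1.7224) = 1.2333 / 3.8385 = 0.3213
  r[B,B] = 1 (diagonal).

R is symmetric with unit diagonal. Assembling:

R = [[1, 0.3213],
 [0.3213, 1]]
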